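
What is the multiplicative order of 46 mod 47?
2

47 is prime, so ord(46) divides φ(47) = 46.
Divisors of 46: 1, 2, 23, 46.
Repeated squaring: 46^1 ≡ 46, 46^2 ≡ 1, 46^4 ≡ 1, 46^8 ≡ 1, 46^16 ≡ 1, 46^32 ≡ 1 (mod 47).
Test 46^d mod 47 for each divisor d in increasing order:
46^1 ≡ 46
46^2 ≡ 1  ← first divisor giving 1
The order is 2.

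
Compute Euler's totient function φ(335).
264

335 = 5 × 67
φ(n) = n × ∏(1 - 1/p) for each prime p dividing n
φ(335) = 335 × (1 - 1/5) × (1 - 1/67) = 264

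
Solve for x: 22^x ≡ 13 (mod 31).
13

Baby-step giant-step with step n = ⌈√31⌉ = 6.
Baby steps 22^j mod 31 (j:value) for j=0..5: 0:1, 1:22, 2:19, 3:15, 4:20, 5:6.
Giant-step multiplier: 22^(-6) ≡ 22^(30-6) = 22^24 ≡ 4 (mod 31).
Giant steps γ_i = 13·4^i mod 31: γ_0=13, γ_1=21, γ_2=22 (in table at j=1).
x = i·n + j = 2·6 + 1 = 13.
Check: 22^13 ≡ 13 (mod 31).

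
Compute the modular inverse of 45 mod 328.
277

gcd(45, 328) = 1, so the inverse exists.
Extended Euclidean algorithm on (328, 45):
328 = 7 × 45 + 13  ⟹  13 = (1)·328 + (-7)·45
45 = 3 × 13 + 6  ⟹  6 = (-3)·328 + (22)·45
13 = 2 × 6 + 1  ⟹  1 = (7)·328 + (-51)·45
So (-51)·45 ≡ 1 (mod 328), i.e. 45^(-1) ≡ -51 ≡ 277 (mod 328).
Check: 45 × 277 = 12465 ≡ 1 (mod 328)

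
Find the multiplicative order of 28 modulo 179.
178

179 is prime, so ord(28) divides φ(179) = 178.
Divisors of 178: 1, 2, 89, 178.
Repeated squaring: 28^1 ≡ 28, 28^2 ≡ 68, 28^4 ≡ 149, 28^8 ≡ 5, 28^16 ≡ 25, 28^32 ≡ 88, 28^64 ≡ 47, 28^128 ≡ 61 (mod 179).
Test 28^d mod 179 for each divisor d in increasing order:
28^1 ≡ 28
28^2 ≡ 68
28^89 = 28^64·28^16·28^8·28^1 ≡ 178
28^178 = 28^128·28^32·28^16·28^2 ≡ 1  ← first divisor giving 1
The order is 178.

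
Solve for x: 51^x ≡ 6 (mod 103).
41

Baby-step giant-step with step n = ⌈√103⌉ = 11.
Baby steps 51^j mod 103 (j:value) for j=0..10: 0:1, 1:51, 2:26, 3:90, 4:58, 5:74, 6:66, 7:70, 8:68, 9:69, 10:17.
Giant-step multiplier: 51^(-11) ≡ 51^(102-11) = 51^91 ≡ 12 (mod 103).
Giant steps γ_i = 6·12^i mod 103: γ_0=6, γ_1=72, γ_2=40, γ_3=68 (in table at j=8).
x = i·n + j = 3·11 + 8 = 41.
Check: 51^41 ≡ 6 (mod 103).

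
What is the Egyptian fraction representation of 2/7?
1/4 + 1/28

Greedy algorithm:
2/7: ceiling(7/2) = 4, use 1/4
1/28: ceiling(28/1) = 28, use 1/28
Result: 2/7 = 1/4 + 1/28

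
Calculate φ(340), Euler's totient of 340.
128

340 = 2^2 × 5 × 17
φ(n) = n × ∏(1 - 1/p) for each prime p dividing n
φ(340) = 340 × (1 - 1/2) × (1 - 1/5) × (1 - 1/17) = 128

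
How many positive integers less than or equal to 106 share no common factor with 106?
52

106 = 2 × 53
φ(n) = n × ∏(1 - 1/p) for each prime p dividing n
φ(106) = 106 × (1 - 1/2) × (1 - 1/53) = 52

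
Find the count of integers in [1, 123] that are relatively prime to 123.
80

123 = 3 × 41
φ(n) = n × ∏(1 - 1/p) for each prime p dividing n
φ(123) = 123 × (1 - 1/3) × (1 - 1/41) = 80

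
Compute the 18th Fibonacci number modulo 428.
16

Matrix identity: Q^n = [[F_(n+1), F_n], [F_n, F_(n-1)]] with Q = [[1,1],[1,0]].
n = 18 = 10010₂. Square-and-multiply, entries mod 428:
Q^1 = [[1,1],[1,0]]
Q^2 = (Q^1)² = [[2,1],[1,1]]
Q^4 = (Q^2)² = [[5,3],[3,2]]
Q^9 = (Q^4)²·Q = [[55,34],[34,21]]
Q^18 = (Q^9)² = [[329,16],[16,313]]
F_18 mod 428 = Q^18[0][1] = 16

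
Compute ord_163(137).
162

163 is prime, so ord(137) divides φ(163) = 162.
Divisors of 162: 1, 2, 3, 6, 9, 18, 27, 54, 81, 162.
Repeated squaring: 137^1 ≡ 137, 137^2 ≡ 24, 137^4 ≡ 87, 137^8 ≡ 71, 137^16 ≡ 151, 137^32 ≡ 144, 137^64 ≡ 35, 137^128 ≡ 84 (mod 163).
Test 137^d mod 163 for each divisor d in increasing order:
137^1 ≡ 137
137^2 ≡ 24
137^3 = 137^2·137^1 ≡ 28
137^6 = 137^4·137^2 ≡ 132
137^9 = 137^8·137^1 ≡ 110
137^18 = 137^16·137^2 ≡ 38
137^27 = 137^16·137^8·137^2·137^1 ≡ 105
137^54 = 137^32·137^16·137^4·137^2 ≡ 104
137^81 = 137^64·137^16·137^1 ≡ 162
137^162 = 137^128·137^32·137^2 ≡ 1  ← first divisor giving 1
The order is 162.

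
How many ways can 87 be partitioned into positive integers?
38887673

p(n) counts ways to write n as a sum of positive integers (order ignored).
Euler's pentagonal recurrence: p(k) = p(k-1) + p(k-2) - p(k-5) - p(k-7) + p(k-12) + p(k-15) - ... (offsets j(3j∓1)/2, signs ++--, p(0)=1, p(<0)=0).
DP table for k = 0..86: p(0)=1, p(1)=1, p(2)=2, p(3)=3, p(4)=5, p(5)=7, p(6)=11, p(7)=15, p(8)=22, p(9)=30, p(10)=42, p(11)=56, p(12)=77, p(13)=101, p(14)=135, p(15)=176, p(16)=231, p(17)=297, p(18)=385, p(19)=490, p(20)=627, p(21)=792, p(22)=1002, p(23)=1255, p(24)=1575, p(25)=1958, p(26)=2436, p(27)=3010, p(28)=3718, p(29)=4565, p(30)=5604, p(31)=6842, p(32)=8349, p(33)=10143, p(34)=12310, p(35)=14883, p(36)=17977, p(37)=21637, p(38)=26015, p(39)=31185, p(40)=37338, p(41)=44583, p(42)=53174, p(43)=63261, p(44)=75175, p(45)=89134, p(46)=105558, p(47)=124754, p(48)=147273, p(49)=173525, p(50)=204226, p(51)=239943, p(52)=281589, p(53)=329931, p(54)=386155, p(55)=451276, p(56)=526823, p(57)=614154, p(58)=715220, p(59)=831820, p(60)=966467, p(61)=1121505, p(62)=1300156, p(63)=1505499, p(64)=1741630, p(65)=2012558, p(66)=2323520, p(67)=2679689, p(68)=3087735, p(69)=3554345, p(70)=4087968, p(71)=4697205, p(72)=5392783, p(73)=6185689, p(74)=7089500, p(75)=8118264, p(76)=9289091, p(77)=10619863, p(78)=12132164, p(79)=13848650, p(80)=15796476, p(81)=18004327, p(82)=20506255, p(83)=23338469, p(84)=26543660, p(85)=30167357, p(86)=34262962.
Final step: p(87) = p(86) + p(85) - p(82) - p(80) + p(75) + p(72) - p(65) - p(61) + p(52) + p(47) - p(36) - p(30) + p(17) + p(10)
= 34262962 + 30167357 - 20506255 - 15796476 + 8118264 + 5392783 - 2012558 - 1121505 + 281589 + 124754 - 17977 - 5604 + 297 + 42
= 38887673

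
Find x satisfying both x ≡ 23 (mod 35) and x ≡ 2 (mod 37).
1038

Using Chinese Remainder Theorem:
M = 35 × 37 = 1295
M1 = 37, M2 = 35
y1 = 37^(-1) mod 35 = 18
y2 = 35^(-1) mod 37 = 18
x = (23×37×18 + 2×35×18) mod 1295 = 1038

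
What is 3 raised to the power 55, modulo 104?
3

Repeated squaring. Binary of 55 = 110111.
3^1 ≡ 3 (mod 104); 3^2 ≡ 9 (mod 104); 3^4 ≡ 81 (mod 104); 3^8 ≡ 9 (mod 104); 3^16 ≡ 81 (mod 104); 3^32 ≡ 9 (mod 104)
3^55 = 3^1 × 3^2 × 3^4 × 3^16 × 3^32 ≡ 3 (mod 104)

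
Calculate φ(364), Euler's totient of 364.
144

364 = 2^2 × 7 × 13
φ(n) = n × ∏(1 - 1/p) for each prime p dividing n
φ(364) = 364 × (1 - 1/2) × (1 - 1/7) × (1 - 1/13) = 144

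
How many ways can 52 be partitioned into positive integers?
281589

p(n) counts ways to write n as a sum of positive integers (order ignored).
Euler's pentagonal recurrence: p(k) = p(k-1) + p(k-2) - p(k-5) - p(k-7) + p(k-12) + p(k-15) - ... (offsets j(3j∓1)/2, signs ++--, p(0)=1, p(<0)=0).
DP table for k = 0..51: p(0)=1, p(1)=1, p(2)=2, p(3)=3, p(4)=5, p(5)=7, p(6)=11, p(7)=15, p(8)=22, p(9)=30, p(10)=42, p(11)=56, p(12)=77, p(13)=101, p(14)=135, p(15)=176, p(16)=231, p(17)=297, p(18)=385, p(19)=490, p(20)=627, p(21)=792, p(22)=1002, p(23)=1255, p(24)=1575, p(25)=1958, p(26)=2436, p(27)=3010, p(28)=3718, p(29)=4565, p(30)=5604, p(31)=6842, p(32)=8349, p(33)=10143, p(34)=12310, p(35)=14883, p(36)=17977, p(37)=21637, p(38)=26015, p(39)=31185, p(40)=37338, p(41)=44583, p(42)=53174, p(43)=63261, p(44)=75175, p(45)=89134, p(46)=105558, p(47)=124754, p(48)=147273, p(49)=173525, p(50)=204226, p(51)=239943.
Final step: p(52) = p(51) + p(50) - p(47) - p(45) + p(40) + p(37) - p(30) - p(26) + p(17) + p(12) - p(1)
= 239943 + 204226 - 124754 - 89134 + 37338 + 21637 - 5604 - 2436 + 297 + 77 - 1
= 281589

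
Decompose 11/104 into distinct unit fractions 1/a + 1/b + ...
1/10 + 1/174 + 1/45240

Greedy algorithm:
11/104: ceiling(104/11) = 10, use 1/10
3/520: ceiling(520/3) = 174, use 1/174
1/45240: ceiling(45240/1) = 45240, use 1/45240
Result: 11/104 = 1/10 + 1/174 + 1/45240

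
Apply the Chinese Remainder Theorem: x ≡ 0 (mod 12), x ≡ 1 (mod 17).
120

Using Chinese Remainder Theorem:
M = 12 × 17 = 204
M1 = 17, M2 = 12
y1 = 17^(-1) mod 12 = 5
y2 = 12^(-1) mod 17 = 10
x = (0×17×5 + 1×12×10) mod 204 = 120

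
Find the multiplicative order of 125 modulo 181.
5

181 is prime, so ord(125) divides φ(181) = 180.
Divisors of 180: 1, 2, 3, 4, 5, 6, 9, 10, 12, 15, 18, 20, 30, 36, 45, 60, 90, 180.
Repeated squaring: 125^1 ≡ 125, 125^2 ≡ 59, 125^4 ≡ 42, 125^8 ≡ 135, 125^16 ≡ 125, 125^32 ≡ 59, 125^64 ≡ 42, 125^128 ≡ 135 (mod 181).
Test 125^d mod 181 for each divisor d in increasing order:
125^1 ≡ 125
125^2 ≡ 59
125^3 = 125^2·125^1 ≡ 135
125^4 ≡ 42
125^5 = 125^4·125^1 ≡ 1  ← first divisor giving 1
The order is 5.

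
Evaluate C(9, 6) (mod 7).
0

Using Lucas' theorem:
Write n=9 and k=6 in base 7:
n in base 7: [1, 2]
k in base 7: [0, 6]
C(9,6) mod 7 = ∏ C(n_i, k_i) mod 7
Digit binomials (mod 7): C(1,0) = 1; C(2,6) = 0 (k_i > n_i)
Product: 1 × 0 = 0 ≡ 0 (mod 7)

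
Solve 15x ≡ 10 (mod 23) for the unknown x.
x ≡ 16 (mod 23)

gcd(15, 23) = 1, which divides 10, so solutions exist.
Find 15^(-1) mod 23 by the extended Euclidean algorithm:
23 = 1 × 15 + 8  ⟹  8 = (1)·23 + (-1)·15
15 = 1 × 8 + 7  ⟹  7 = (-1)·23 + (2)·15
8 = 1 × 7 + 1  ⟹  1 = (2)·23 + (-3)·15
So (-3)·15 ≡ 1 (mod 23), i.e. 15^(-1) ≡ -3 ≡ 20 (mod 23).
x ≡ 20 × 10 = 200 ≡ 16 (mod 23).
Check: 15 × 16 = 240 ≡ 10 (mod 23).
Unique solution: x ≡ 16 (mod 23)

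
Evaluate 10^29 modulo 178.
40

Repeated squaring. Binary of 29 = 11101.
10^1 ≡ 10 (mod 178); 10^2 ≡ 100 (mod 178); 10^4 ≡ 32 (mod 178); 10^8 ≡ 134 (mod 178); 10^16 ≡ 156 (mod 178)
10^29 = 10^1 × 10^4 × 10^8 × 10^16 ≡ 40 (mod 178)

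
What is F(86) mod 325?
248

Matrix identity: Q^n = [[F_(n+1), F_n], [F_n, F_(n-1)]] with Q = [[1,1],[1,0]].
n = 86 = 1010110₂. Square-and-multiply, entries mod 325:
Q^1 = [[1,1],[1,0]]
Q^2 = (Q^1)² = [[2,1],[1,1]]
Q^5 = (Q^2)²·Q = [[8,5],[5,3]]
Q^10 = (Q^5)² = [[89,55],[55,34]]
Q^21 = (Q^10)²·Q = [[161,221],[221,265]]
Q^43 = (Q^21)²·Q = [[233,12],[12,221]]
Q^86 = (Q^43)² = [[158,248],[248,235]]
F_86 mod 325 = Q^86[0][1] = 248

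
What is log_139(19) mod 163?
97

Baby-step giant-step with step n = ⌈√163⌉ = 13.
Baby steps 139^j mod 163 (j:value) for j=0..12: 0:1, 1:139, 2:87, 3:31, 4:71, 5:89, 6:146, 7:82, 8:151, 9:125, 10:97, 11:117, 12:126.
Giant-step multiplier: 139^(-13) ≡ 139^(162-13) = 139^149 ≡ 67 (mod 163).
Giant steps γ_i = 19·67^i mod 163: γ_0=19, γ_1=132, γ_2=42, γ_3=43, γ_4=110, γ_5=35, γ_6=63, γ_7=146 (in table at j=6).
x = i·n + j = 7·13 + 6 = 97.
Check: 139^97 ≡ 19 (mod 163).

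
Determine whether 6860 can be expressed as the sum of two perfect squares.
Not possible

Factorization: 6860 = 2^2 × 5 × 7^3
By Fermat: n is sum of two squares iff every prime p ≡ 3 (mod 4) appears to even power.
Prime(s) ≡ 3 (mod 4) with odd exponent: [(7, 3)]
Therefore 6860 cannot be expressed as a² + b².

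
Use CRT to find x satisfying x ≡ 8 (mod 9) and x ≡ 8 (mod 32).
8

Using Chinese Remainder Theorem:
M = 9 × 32 = 288
M1 = 32, M2 = 9
y1 = 32^(-1) mod 9 = 2
y2 = 9^(-1) mod 32 = 25
x = (8×32×2 + 8×9×25) mod 288 = 8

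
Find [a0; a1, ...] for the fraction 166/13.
[12; 1, 3, 3]

Euclidean algorithm steps:
166 = 12 × 13 + 10
13 = 1 × 10 + 3
10 = 3 × 3 + 1
3 = 3 × 1 + 0
Continued fraction: [12; 1, 3, 3]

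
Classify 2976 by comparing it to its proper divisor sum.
abundant

Proper divisors of 2976: sum = 1 + 2 + 3 + 4 + 6 + 8 + 12 + 16 + ... + 496 + 744 + 992 + 1488 (23 divisors) = 5088
Since 5088 > 2976, 2976 is abundant.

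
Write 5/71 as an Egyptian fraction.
1/15 + 1/267 + 1/94785

Greedy algorithm:
5/71: ceiling(71/5) = 15, use 1/15
4/1065: ceiling(1065/4) = 267, use 1/267
1/94785: ceiling(94785/1) = 94785, use 1/94785
Result: 5/71 = 1/15 + 1/267 + 1/94785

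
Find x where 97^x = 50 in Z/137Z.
8

Baby-step giant-step with step n = ⌈√137⌉ = 12.
Baby steps 97^j mod 137 (j:value) for j=0..11: 0:1, 1:97, 2:93, 3:116, 4:18, 5:102, 6:30, 7:33, 8:50, 9:55, 10:129, 11:46.
h = 50 is already in the table at j=8, so x = 8.
Check: 97^8 ≡ 50 (mod 137).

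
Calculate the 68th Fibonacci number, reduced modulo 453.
168

Matrix identity: Q^n = [[F_(n+1), F_n], [F_n, F_(n-1)]] with Q = [[1,1],[1,0]].
n = 68 = 1000100₂. Square-and-multiply, entries mod 453:
Q^1 = [[1,1],[1,0]]
Q^2 = (Q^1)² = [[2,1],[1,1]]
Q^4 = (Q^2)² = [[5,3],[3,2]]
Q^8 = (Q^4)² = [[34,21],[21,13]]
Q^17 = (Q^8)²·Q = [[319,238],[238,81]]
Q^34 = (Q^17)² = [[308,70],[70,238]]
Q^68 = (Q^34)² = [[104,168],[168,389]]
F_68 mod 453 = Q^68[0][1] = 168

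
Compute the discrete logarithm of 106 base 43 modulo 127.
109

Baby-step giant-step with step n = ⌈√127⌉ = 12.
Baby steps 43^j mod 127 (j:value) for j=0..11: 0:1, 1:43, 2:71, 3:5, 4:88, 5:101, 6:25, 7:59, 8:124, 9:125, 10:41, 11:112.
Giant-step multiplier: 43^(-12) ≡ 43^(126-12) = 43^114 ≡ 38 (mod 127).
Giant steps γ_i = 106·38^i mod 127: γ_0=106, γ_1=91, γ_2=29, γ_3=86, γ_4=93, γ_5=105, γ_6=53, γ_7=109, γ_8=78, γ_9=43 (in table at j=1).
x = i·n + j = 9·12 + 1 = 109.
Check: 43^109 ≡ 106 (mod 127).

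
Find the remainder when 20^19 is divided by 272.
112

Repeated squaring. Binary of 19 = 10011.
20^1 ≡ 20 (mod 272); 20^2 ≡ 128 (mod 272); 20^4 ≡ 64 (mod 272); 20^8 ≡ 16 (mod 272); 20^16 ≡ 256 (mod 272)
20^19 = 20^1 × 20^2 × 20^16 ≡ 112 (mod 272)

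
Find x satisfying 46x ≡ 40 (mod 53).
x ≡ 17 (mod 53)

gcd(46, 53) = 1, which divides 40, so solutions exist.
Find 46^(-1) mod 53 by the extended Euclidean algorithm:
53 = 1 × 46 + 7  ⟹  7 = (1)·53 + (-1)·46
46 = 6 × 7 + 4  ⟹  4 = (-6)·53 + (7)·46
7 = 1 × 4 + 3  ⟹  3 = (7)·53 + (-8)·46
4 = 1 × 3 + 1  ⟹  1 = (-13)·53 + (15)·46
So (15)·46 ≡ 1 (mod 53), i.e. 46^(-1) ≡ 15 (mod 53).
x ≡ 15 × 40 = 600 ≡ 17 (mod 53).
Check: 46 × 17 = 782 ≡ 40 (mod 53).
Unique solution: x ≡ 17 (mod 53)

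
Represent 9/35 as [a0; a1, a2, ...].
[0; 3, 1, 8]

Euclidean algorithm steps:
9 = 0 × 35 + 9
35 = 3 × 9 + 8
9 = 1 × 8 + 1
8 = 8 × 1 + 0
Continued fraction: [0; 3, 1, 8]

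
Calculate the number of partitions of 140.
15065878135

p(n) counts ways to write n as a sum of positive integers (order ignored).
Euler's pentagonal recurrence: p(k) = p(k-1) + p(k-2) - p(k-5) - p(k-7) + p(k-12) + p(k-15) - ... (offsets j(3j∓1)/2, signs ++--, p(0)=1, p(<0)=0).
DP table for k = 0..139: p(0)=1, p(1)=1, p(2)=2, p(3)=3, p(4)=5, p(5)=7, p(6)=11, p(7)=15, p(8)=22, p(9)=30, p(10)=42, p(11)=56, p(12)=77, p(13)=101, p(14)=135, p(15)=176, p(16)=231, p(17)=297, p(18)=385, p(19)=490, p(20)=627, p(21)=792, p(22)=1002, p(23)=1255, p(24)=1575, p(25)=1958, p(26)=2436, p(27)=3010, p(28)=3718, p(29)=4565, p(30)=5604, p(31)=6842, p(32)=8349, p(33)=10143, p(34)=12310, p(35)=14883, p(36)=17977, p(37)=21637, p(38)=26015, p(39)=31185, p(40)=37338, p(41)=44583, p(42)=53174, p(43)=63261, p(44)=75175, p(45)=89134, p(46)=105558, p(47)=124754, p(48)=147273, p(49)=173525, p(50)=204226, p(51)=239943, p(52)=281589, p(53)=329931, p(54)=386155, p(55)=451276, p(56)=526823, p(57)=614154, p(58)=715220, p(59)=831820, p(60)=966467, p(61)=1121505, p(62)=1300156, p(63)=1505499, p(64)=1741630, p(65)=2012558, p(66)=2323520, p(67)=2679689, p(68)=3087735, p(69)=3554345, p(70)=4087968, p(71)=4697205, p(72)=5392783, p(73)=6185689, p(74)=7089500, p(75)=8118264, p(76)=9289091, p(77)=10619863, p(78)=12132164, p(79)=13848650, p(80)=15796476, p(81)=18004327, p(82)=20506255, p(83)=23338469, p(84)=26543660, p(85)=30167357, p(86)=34262962, p(87)=38887673, p(88)=44108109, p(89)=49995925, p(90)=56634173, p(91)=64112359, p(92)=72533807, p(93)=82010177, p(94)=92669720, p(95)=104651419, p(96)=118114304, p(97)=133230930, p(98)=150198136, p(99)=169229875, p(100)=190569292, p(101)=214481126, p(102)=241265379, p(103)=271248950, p(104)=304801365, p(105)=342325709, p(106)=384276336, p(107)=431149389, p(108)=483502844, p(109)=541946240, p(110)=607163746, p(111)=679903203, p(112)=761002156, p(113)=851376628, p(114)=952050665, p(115)=1064144451, p(116)=1188908248, p(117)=1327710076, p(118)=1482074143, p(119)=1653668665, p(120)=1844349560, p(121)=2056148051, p(122)=2291320912, p(123)=2552338241, p(124)=2841940500, p(125)=3163127352, p(126)=3519222692, p(127)=3913864295, p(128)=4351078600, p(129)=4835271870, p(130)=5371315400, p(131)=5964539504, p(132)=6620830889, p(133)=7346629512, p(134)=8149040695, p(135)=9035836076, p(136)=10015581680, p(137)=11097645016, p(138)=12292341831, p(139)=13610949895.
Final step: p(140) = p(139) + p(138) - p(135) - p(133) + p(128) + p(125) - p(118) - p(114) + p(105) + p(100) - p(89) - p(83) + p(70) + p(63) - p(48) - p(40) + p(23) + p(14)
= 13610949895 + 12292341831 - 9035836076 - 7346629512 + 4351078600 + 3163127352 - 1482074143 - 952050665 + 342325709 + 190569292 - 49995925 - 23338469 + 4087968 + 1505499 - 147273 - 37338 + 1255 + 135
= 15065878135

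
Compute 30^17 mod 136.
64

Repeated squaring. Binary of 17 = 10001.
30^1 ≡ 30 (mod 136); 30^2 ≡ 84 (mod 136); 30^4 ≡ 120 (mod 136); 30^8 ≡ 120 (mod 136); 30^16 ≡ 120 (mod 136)
30^17 = 30^1 × 30^16 ≡ 64 (mod 136)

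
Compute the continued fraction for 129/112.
[1; 6, 1, 1, 2, 3]

Euclidean algorithm steps:
129 = 1 × 112 + 17
112 = 6 × 17 + 10
17 = 1 × 10 + 7
10 = 1 × 7 + 3
7 = 2 × 3 + 1
3 = 3 × 1 + 0
Continued fraction: [1; 6, 1, 1, 2, 3]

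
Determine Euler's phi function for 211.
210

211 = 211
φ(n) = n × ∏(1 - 1/p) for each prime p dividing n
φ(211) = 211 × (1 - 1/211) = 210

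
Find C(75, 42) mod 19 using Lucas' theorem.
3

Using Lucas' theorem:
Write n=75 and k=42 in base 19:
n in base 19: [3, 18]
k in base 19: [2, 4]
C(75,42) mod 19 = ∏ C(n_i, k_i) mod 19
Digit binomials (mod 19): C(3,2) = 3; C(18,4) = 3060 ≡ 1
Product: 3 × 1 = 3 ≡ 3 (mod 19)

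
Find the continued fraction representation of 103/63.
[1; 1, 1, 1, 2, 1, 5]

Euclidean algorithm steps:
103 = 1 × 63 + 40
63 = 1 × 40 + 23
40 = 1 × 23 + 17
23 = 1 × 17 + 6
17 = 2 × 6 + 5
6 = 1 × 5 + 1
5 = 5 × 1 + 0
Continued fraction: [1; 1, 1, 1, 2, 1, 5]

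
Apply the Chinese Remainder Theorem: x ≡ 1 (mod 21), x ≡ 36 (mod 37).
295

Using Chinese Remainder Theorem:
M = 21 × 37 = 777
M1 = 37, M2 = 21
y1 = 37^(-1) mod 21 = 4
y2 = 21^(-1) mod 37 = 30
x = (1×37×4 + 36×21×30) mod 777 = 295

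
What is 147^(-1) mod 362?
165

gcd(147, 362) = 1, so the inverse exists.
Extended Euclidean algorithm on (362, 147):
362 = 2 × 147 + 68  ⟹  68 = (1)·362 + (-2)·147
147 = 2 × 68 + 11  ⟹  11 = (-2)·362 + (5)·147
68 = 6 × 11 + 2  ⟹  2 = (13)·362 + (-32)·147
11 = 5 × 2 + 1  ⟹  1 = (-67)·362 + (165)·147
So (165)·147 ≡ 1 (mod 362), i.e. 147^(-1) ≡ 165 (mod 362).
Check: 147 × 165 = 24255 ≡ 1 (mod 362)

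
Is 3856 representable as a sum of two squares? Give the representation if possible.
16² + 60² (a=16, b=60)

Factorization: 3856 = 2^4 × 241
By Fermat: n is sum of two squares iff every prime p ≡ 3 (mod 4) appears to even power.
All primes ≡ 3 (mod 4) appear to even power.
Search a = 0, 1, 2, … for 3856 - a² a perfect square: first hit at a = 16: 3856 - 256 = 3600 = 60².
3856 = 16² + 60² = 256 + 3600 ✓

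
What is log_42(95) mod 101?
80

Baby-step giant-step with step n = ⌈√101⌉ = 11.
Baby steps 42^j mod 101 (j:value) for j=0..10: 0:1, 1:42, 2:47, 3:55, 4:88, 5:60, 6:96, 7:93, 8:68, 9:28, 10:65.
Giant-step multiplier: 42^(-11) ≡ 42^(100-11) = 42^89 ≡ 34 (mod 101).
Giant steps γ_i = 95·34^i mod 101: γ_0=95, γ_1=99, γ_2=33, γ_3=11, γ_4=71, γ_5=91, γ_6=64, γ_7=55 (in table at j=3).
x = i·n + j = 7·11 + 3 = 80.
Check: 42^80 ≡ 95 (mod 101).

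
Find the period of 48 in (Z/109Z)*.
27

109 is prime, so ord(48) divides φ(109) = 108.
Divisors of 108: 1, 2, 3, 4, 6, 9, 12, 18, 27, 36, 54, 108.
Repeated squaring: 48^1 ≡ 48, 48^2 ≡ 15, 48^4 ≡ 7, 48^8 ≡ 49, 48^16 ≡ 3, 48^32 ≡ 9, 48^64 ≡ 81 (mod 109).
Test 48^d mod 109 for each divisor d in increasing order:
48^1 ≡ 48
48^2 ≡ 15
48^3 = 48^2·48^1 ≡ 66
48^4 ≡ 7
48^6 = 48^4·48^2 ≡ 105
48^9 = 48^8·48^1 ≡ 63
48^12 = 48^8·48^4 ≡ 16
48^18 = 48^16·48^2 ≡ 45
48^27 = 48^16·48^8·48^2·48^1 ≡ 1  ← first divisor giving 1
The order is 27.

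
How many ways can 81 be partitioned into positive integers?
18004327

p(n) counts ways to write n as a sum of positive integers (order ignored).
Euler's pentagonal recurrence: p(k) = p(k-1) + p(k-2) - p(k-5) - p(k-7) + p(k-12) + p(k-15) - ... (offsets j(3j∓1)/2, signs ++--, p(0)=1, p(<0)=0).
DP table for k = 0..80: p(0)=1, p(1)=1, p(2)=2, p(3)=3, p(4)=5, p(5)=7, p(6)=11, p(7)=15, p(8)=22, p(9)=30, p(10)=42, p(11)=56, p(12)=77, p(13)=101, p(14)=135, p(15)=176, p(16)=231, p(17)=297, p(18)=385, p(19)=490, p(20)=627, p(21)=792, p(22)=1002, p(23)=1255, p(24)=1575, p(25)=1958, p(26)=2436, p(27)=3010, p(28)=3718, p(29)=4565, p(30)=5604, p(31)=6842, p(32)=8349, p(33)=10143, p(34)=12310, p(35)=14883, p(36)=17977, p(37)=21637, p(38)=26015, p(39)=31185, p(40)=37338, p(41)=44583, p(42)=53174, p(43)=63261, p(44)=75175, p(45)=89134, p(46)=105558, p(47)=124754, p(48)=147273, p(49)=173525, p(50)=204226, p(51)=239943, p(52)=281589, p(53)=329931, p(54)=386155, p(55)=451276, p(56)=526823, p(57)=614154, p(58)=715220, p(59)=831820, p(60)=966467, p(61)=1121505, p(62)=1300156, p(63)=1505499, p(64)=1741630, p(65)=2012558, p(66)=2323520, p(67)=2679689, p(68)=3087735, p(69)=3554345, p(70)=4087968, p(71)=4697205, p(72)=5392783, p(73)=6185689, p(74)=7089500, p(75)=8118264, p(76)=9289091, p(77)=10619863, p(78)=12132164, p(79)=13848650, p(80)=15796476.
Final step: p(81) = p(80) + p(79) - p(76) - p(74) + p(69) + p(66) - p(59) - p(55) + p(46) + p(41) - p(30) - p(24) + p(11) + p(4)
= 15796476 + 13848650 - 9289091 - 7089500 + 3554345 + 2323520 - 831820 - 451276 + 105558 + 44583 - 5604 - 1575 + 56 + 5
= 18004327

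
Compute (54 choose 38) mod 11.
7

Using Lucas' theorem:
Write n=54 and k=38 in base 11:
n in base 11: [4, 10]
k in base 11: [3, 5]
C(54,38) mod 11 = ∏ C(n_i, k_i) mod 11
Digit binomials (mod 11): C(4,3) = 4; C(10,5) = 252 ≡ 10
Product: 4 × 10 = 40 ≡ 7 (mod 11)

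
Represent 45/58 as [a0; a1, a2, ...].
[0; 1, 3, 2, 6]

Euclidean algorithm steps:
45 = 0 × 58 + 45
58 = 1 × 45 + 13
45 = 3 × 13 + 6
13 = 2 × 6 + 1
6 = 6 × 1 + 0
Continued fraction: [0; 1, 3, 2, 6]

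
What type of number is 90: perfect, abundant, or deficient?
abundant

Proper divisors of 90: sum = 1 + 2 + 3 + 5 + 6 + 9 + 10 + 15 + 18 + 30 + 45 = 144
Since 144 > 90, 90 is abundant.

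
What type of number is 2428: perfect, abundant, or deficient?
deficient

Proper divisors of 2428: sum = 1 + 2 + 4 + 607 + 1214 = 1828
Since 1828 < 2428, 2428 is deficient.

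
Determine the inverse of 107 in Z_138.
89

gcd(107, 138) = 1, so the inverse exists.
Extended Euclidean algorithm on (138, 107):
138 = 1 × 107 + 31  ⟹  31 = (1)·138 + (-1)·107
107 = 3 × 31 + 14  ⟹  14 = (-3)·138 + (4)·107
31 = 2 × 14 + 3  ⟹  3 = (7)·138 + (-9)·107
14 = 4 × 3 + 2  ⟹  2 = (-31)·138 + (40)·107
3 = 1 × 2 + 1  ⟹  1 = (38)·138 + (-49)·107
So (-49)·107 ≡ 1 (mod 138), i.e. 107^(-1) ≡ -49 ≡ 89 (mod 138).
Check: 107 × 89 = 9523 ≡ 1 (mod 138)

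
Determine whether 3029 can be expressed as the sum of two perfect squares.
2² + 55² (a=2, b=55)

Factorization: 3029 = 13 × 233
By Fermat: n is sum of two squares iff every prime p ≡ 3 (mod 4) appears to even power.
All primes ≡ 3 (mod 4) appear to even power.
Search a = 0, 1, 2, … for 3029 - a² a perfect square: first hit at a = 2: 3029 - 4 = 3025 = 55².
3029 = 2² + 55² = 4 + 3025 ✓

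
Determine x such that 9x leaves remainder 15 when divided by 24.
x ≡ 7 (mod 8)

gcd(9, 24) = 3, which divides 15, so solutions exist.
Divide through by 3: 3x ≡ 5 (mod 8).
Find 3^(-1) mod 8 by the extended Euclidean algorithm:
8 = 2 × 3 + 2  ⟹  2 = (1)·8 + (-2)·3
3 = 1 × 2 + 1  ⟹  1 = (-1)·8 + (3)·3
So (3)·3 ≡ 1 (mod 8), i.e. 3^(-1) ≡ 3 (mod 8).
x ≡ 3 × 5 = 15 ≡ 7 (mod 8).
Check: 9 × 7 = 63 ≡ 15 (mod 24).
x ≡ 7 (mod 8), giving 3 solutions mod 24.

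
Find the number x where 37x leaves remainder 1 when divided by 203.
11

gcd(37, 203) = 1, so the inverse exists.
Extended Euclidean algorithm on (203, 37):
203 = 5 × 37 + 18  ⟹  18 = (1)·203 + (-5)·37
37 = 2 × 18 + 1  ⟹  1 = (-2)·203 + (11)·37
So (11)·37 ≡ 1 (mod 203), i.e. 37^(-1) ≡ 11 (mod 203).
Check: 37 × 11 = 407 ≡ 1 (mod 203)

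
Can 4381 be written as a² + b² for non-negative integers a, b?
5² + 66² (a=5, b=66)

Factorization: 4381 = 13 × 337
By Fermat: n is sum of two squares iff every prime p ≡ 3 (mod 4) appears to even power.
All primes ≡ 3 (mod 4) appear to even power.
Search a = 0, 1, 2, … for 4381 - a² a perfect square: first hit at a = 5: 4381 - 25 = 4356 = 66².
4381 = 5² + 66² = 25 + 4356 ✓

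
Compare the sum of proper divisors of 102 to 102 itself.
abundant

Proper divisors of 102: sum = 1 + 2 + 3 + 6 + 17 + 34 + 51 = 114
Since 114 > 102, 102 is abundant.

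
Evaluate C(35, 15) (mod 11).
0

Using Lucas' theorem:
Write n=35 and k=15 in base 11:
n in base 11: [3, 2]
k in base 11: [1, 4]
C(35,15) mod 11 = ∏ C(n_i, k_i) mod 11
Digit binomials (mod 11): C(3,1) = 3; C(2,4) = 0 (k_i > n_i)
Product: 3 × 0 = 0 ≡ 0 (mod 11)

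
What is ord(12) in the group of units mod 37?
9

37 is prime, so ord(12) divides φ(37) = 36.
Divisors of 36: 1, 2, 3, 4, 6, 9, 12, 18, 36.
Repeated squaring: 12^1 ≡ 12, 12^2 ≡ 33, 12^4 ≡ 16, 12^8 ≡ 34, 12^16 ≡ 9, 12^32 ≡ 7 (mod 37).
Test 12^d mod 37 for each divisor d in increasing order:
12^1 ≡ 12
12^2 ≡ 33
12^3 = 12^2·12^1 ≡ 26
12^4 ≡ 16
12^6 = 12^4·12^2 ≡ 10
12^9 = 12^8·12^1 ≡ 1  ← first divisor giving 1
The order is 9.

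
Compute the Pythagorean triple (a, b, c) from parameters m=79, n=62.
(2397, 9796, 10085)

Euclid's formula: a = m² - n², b = 2mn, c = m² + n²
m = 79, n = 62
a = 79² - 62² = 6241 - 3844 = 2397
b = 2 × 79 × 62 = 9796
c = 79² + 62² = 6241 + 3844 = 10085
Verification: 2397² + 9796² = 5745609 + 95961616 = 101707225 = 10085² ✓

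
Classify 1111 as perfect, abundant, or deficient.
deficient

Proper divisors of 1111: sum = 1 + 11 + 101 = 113
Since 113 < 1111, 1111 is deficient.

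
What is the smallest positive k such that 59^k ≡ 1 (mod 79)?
78

79 is prime, so ord(59) divides φ(79) = 78.
Divisors of 78: 1, 2, 3, 6, 13, 26, 39, 78.
Repeated squaring: 59^1 ≡ 59, 59^2 ≡ 5, 59^4 ≡ 25, 59^8 ≡ 72, 59^16 ≡ 49, 59^32 ≡ 31, 59^64 ≡ 13 (mod 79).
Test 59^d mod 79 for each divisor d in increasing order:
59^1 ≡ 59
59^2 ≡ 5
59^3 = 59^2·59^1 ≡ 58
59^6 = 59^4·59^2 ≡ 46
59^13 = 59^8·59^4·59^1 ≡ 24
59^26 = 59^16·59^8·59^2 ≡ 23
59^39 = 59^32·59^4·59^2·59^1 ≡ 78
59^78 = 59^64·59^8·59^4·59^2 ≡ 1  ← first divisor giving 1
The order is 78.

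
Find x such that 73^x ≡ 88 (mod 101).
56

Baby-step giant-step with step n = ⌈√101⌉ = 11.
Baby steps 73^j mod 101 (j:value) for j=0..10: 0:1, 1:73, 2:77, 3:66, 4:71, 5:32, 6:13, 7:40, 8:92, 9:50, 10:14.
Giant-step multiplier: 73^(-11) ≡ 73^(100-11) = 73^89 ≡ 59 (mod 101).
Giant steps γ_i = 88·59^i mod 101: γ_0=88, γ_1=41, γ_2=96, γ_3=8, γ_4=68, γ_5=73 (in table at j=1).
x = i·n + j = 5·11 + 1 = 56.
Check: 73^56 ≡ 88 (mod 101).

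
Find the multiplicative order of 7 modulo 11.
10

11 is prime, so ord(7) divides φ(11) = 10.
Divisors of 10: 1, 2, 5, 10.
Repeated squaring: 7^1 ≡ 7, 7^2 ≡ 5, 7^4 ≡ 3, 7^8 ≡ 9 (mod 11).
Test 7^d mod 11 for each divisor d in increasing order:
7^1 ≡ 7
7^2 ≡ 5
7^5 = 7^4·7^1 ≡ 10
7^10 = 7^8·7^2 ≡ 1  ← first divisor giving 1
The order is 10.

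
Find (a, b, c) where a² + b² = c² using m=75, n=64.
(1529, 9600, 9721)

Euclid's formula: a = m² - n², b = 2mn, c = m² + n²
m = 75, n = 64
a = 75² - 64² = 5625 - 4096 = 1529
b = 2 × 75 × 64 = 9600
c = 75² + 64² = 5625 + 4096 = 9721
Verification: 1529² + 9600² = 2337841 + 92160000 = 94497841 = 9721² ✓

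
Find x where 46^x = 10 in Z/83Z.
26

Baby-step giant-step with step n = ⌈√83⌉ = 10.
Baby steps 46^j mod 83 (j:value) for j=0..9: 0:1, 1:46, 2:41, 3:60, 4:21, 5:53, 6:31, 7:15, 8:26, 9:34.
Giant-step multiplier: 46^(-10) ≡ 46^(82-10) = 46^72 ≡ 51 (mod 83).
Giant steps γ_i = 10·51^i mod 83: γ_0=10, γ_1=12, γ_2=31 (in table at j=6).
x = i·n + j = 2·10 + 6 = 26.
Check: 46^26 ≡ 10 (mod 83).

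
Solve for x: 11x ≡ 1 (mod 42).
23

gcd(11, 42) = 1, so the inverse exists.
Extended Euclidean algorithm on (42, 11):
42 = 3 × 11 + 9  ⟹  9 = (1)·42 + (-3)·11
11 = 1 × 9 + 2  ⟹  2 = (-1)·42 + (4)·11
9 = 4 × 2 + 1  ⟹  1 = (5)·42 + (-19)·11
So (-19)·11 ≡ 1 (mod 42), i.e. 11^(-1) ≡ -19 ≡ 23 (mod 42).
Check: 11 × 23 = 253 ≡ 1 (mod 42)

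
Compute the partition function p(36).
17977

p(n) counts ways to write n as a sum of positive integers (order ignored).
Euler's pentagonal recurrence: p(k) = p(k-1) + p(k-2) - p(k-5) - p(k-7) + p(k-12) + p(k-15) - ... (offsets j(3j∓1)/2, signs ++--, p(0)=1, p(<0)=0).
DP table for k = 0..35: p(0)=1, p(1)=1, p(2)=2, p(3)=3, p(4)=5, p(5)=7, p(6)=11, p(7)=15, p(8)=22, p(9)=30, p(10)=42, p(11)=56, p(12)=77, p(13)=101, p(14)=135, p(15)=176, p(16)=231, p(17)=297, p(18)=385, p(19)=490, p(20)=627, p(21)=792, p(22)=1002, p(23)=1255, p(24)=1575, p(25)=1958, p(26)=2436, p(27)=3010, p(28)=3718, p(29)=4565, p(30)=5604, p(31)=6842, p(32)=8349, p(33)=10143, p(34)=12310, p(35)=14883.
Final step: p(36) = p(35) + p(34) - p(31) - p(29) + p(24) + p(21) - p(14) - p(10) + p(1)
= 14883 + 12310 - 6842 - 4565 + 1575 + 792 - 135 - 42 + 1
= 17977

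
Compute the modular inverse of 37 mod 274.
237

gcd(37, 274) = 1, so the inverse exists.
Extended Euclidean algorithm on (274, 37):
274 = 7 × 37 + 15  ⟹  15 = (1)·274 + (-7)·37
37 = 2 × 15 + 7  ⟹  7 = (-2)·274 + (15)·37
15 = 2 × 7 + 1  ⟹  1 = (5)·274 + (-37)·37
So (-37)·37 ≡ 1 (mod 274), i.e. 37^(-1) ≡ -37 ≡ 237 (mod 274).
Check: 37 × 237 = 8769 ≡ 1 (mod 274)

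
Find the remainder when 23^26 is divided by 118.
9

Repeated squaring. Binary of 26 = 11010.
23^1 ≡ 23 (mod 118); 23^2 ≡ 57 (mod 118); 23^4 ≡ 63 (mod 118); 23^8 ≡ 75 (mod 118); 23^16 ≡ 79 (mod 118)
23^26 = 23^2 × 23^8 × 23^16 ≡ 9 (mod 118)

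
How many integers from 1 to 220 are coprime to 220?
80

220 = 2^2 × 5 × 11
φ(n) = n × ∏(1 - 1/p) for each prime p dividing n
φ(220) = 220 × (1 - 1/2) × (1 - 1/5) × (1 - 1/11) = 80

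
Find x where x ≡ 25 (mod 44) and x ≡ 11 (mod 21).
641

Using Chinese Remainder Theorem:
M = 44 × 21 = 924
M1 = 21, M2 = 44
y1 = 21^(-1) mod 44 = 21
y2 = 44^(-1) mod 21 = 11
x = (25×21×21 + 11×44×11) mod 924 = 641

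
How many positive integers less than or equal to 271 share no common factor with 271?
270

271 = 271
φ(n) = n × ∏(1 - 1/p) for each prime p dividing n
φ(271) = 271 × (1 - 1/271) = 270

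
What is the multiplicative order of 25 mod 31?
3

31 is prime, so ord(25) divides φ(31) = 30.
Divisors of 30: 1, 2, 3, 5, 6, 10, 15, 30.
Repeated squaring: 25^1 ≡ 25, 25^2 ≡ 5, 25^4 ≡ 25, 25^8 ≡ 5, 25^16 ≡ 25 (mod 31).
Test 25^d mod 31 for each divisor d in increasing order:
25^1 ≡ 25
25^2 ≡ 5
25^3 = 25^2·25^1 ≡ 1  ← first divisor giving 1
The order is 3.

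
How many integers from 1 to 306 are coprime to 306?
96

306 = 2 × 3^2 × 17
φ(n) = n × ∏(1 - 1/p) for each prime p dividing n
φ(306) = 306 × (1 - 1/2) × (1 - 1/3) × (1 - 1/17) = 96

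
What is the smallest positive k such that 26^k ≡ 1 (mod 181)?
12

181 is prime, so ord(26) divides φ(181) = 180.
Divisors of 180: 1, 2, 3, 4, 5, 6, 9, 10, 12, 15, 18, 20, 30, 36, 45, 60, 90, 180.
Repeated squaring: 26^1 ≡ 26, 26^2 ≡ 133, 26^4 ≡ 132, 26^8 ≡ 48, 26^16 ≡ 132, 26^32 ≡ 48, 26^64 ≡ 132, 26^128 ≡ 48 (mod 181).
Test 26^d mod 181 for each divisor d in increasing order:
26^1 ≡ 26
26^2 ≡ 133
26^3 = 26^2·26^1 ≡ 19
26^4 ≡ 132
26^5 = 26^4·26^1 ≡ 174
26^6 = 26^4·26^2 ≡ 180
26^9 = 26^8·26^1 ≡ 162
26^10 = 26^8·26^2 ≡ 49
26^12 = 26^8·26^4 ≡ 1  ← first divisor giving 1
The order is 12.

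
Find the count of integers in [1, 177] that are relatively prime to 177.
116

177 = 3 × 59
φ(n) = n × ∏(1 - 1/p) for each prime p dividing n
φ(177) = 177 × (1 - 1/3) × (1 - 1/59) = 116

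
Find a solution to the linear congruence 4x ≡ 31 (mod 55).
x ≡ 49 (mod 55)

gcd(4, 55) = 1, which divides 31, so solutions exist.
Find 4^(-1) mod 55 by the extended Euclidean algorithm:
55 = 13 × 4 + 3  ⟹  3 = (1)·55 + (-13)·4
4 = 1 × 3 + 1  ⟹  1 = (-1)·55 + (14)·4
So (14)·4 ≡ 1 (mod 55), i.e. 4^(-1) ≡ 14 (mod 55).
x ≡ 14 × 31 = 434 ≡ 49 (mod 55).
Check: 4 × 49 = 196 ≡ 31 (mod 55).
Unique solution: x ≡ 49 (mod 55)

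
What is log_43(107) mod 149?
16

Baby-step giant-step with step n = ⌈√149⌉ = 13.
Baby steps 43^j mod 149 (j:value) for j=0..12: 0:1, 1:43, 2:61, 3:90, 4:145, 5:126, 6:54, 7:87, 8:16, 9:92, 10:82, 11:99, 12:85.
Giant-step multiplier: 43^(-13) ≡ 43^(148-13) = 43^135 ≡ 83 (mod 149).
Giant steps γ_i = 107·83^i mod 149: γ_0=107, γ_1=90 (in table at j=3).
x = i·n + j = 1·13 + 3 = 16.
Check: 43^16 ≡ 107 (mod 149).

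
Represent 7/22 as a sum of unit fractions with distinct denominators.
1/4 + 1/15 + 1/660

Greedy algorithm:
7/22: ceiling(22/7) = 4, use 1/4
3/44: ceiling(44/3) = 15, use 1/15
1/660: ceiling(660/1) = 660, use 1/660
Result: 7/22 = 1/4 + 1/15 + 1/660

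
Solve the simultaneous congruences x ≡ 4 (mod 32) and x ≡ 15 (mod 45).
420

Using Chinese Remainder Theorem:
M = 32 × 45 = 1440
M1 = 45, M2 = 32
y1 = 45^(-1) mod 32 = 5
y2 = 32^(-1) mod 45 = 38
x = (4×45×5 + 15×32×38) mod 1440 = 420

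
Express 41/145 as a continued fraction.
[0; 3, 1, 1, 6, 3]

Euclidean algorithm steps:
41 = 0 × 145 + 41
145 = 3 × 41 + 22
41 = 1 × 22 + 19
22 = 1 × 19 + 3
19 = 6 × 3 + 1
3 = 3 × 1 + 0
Continued fraction: [0; 3, 1, 1, 6, 3]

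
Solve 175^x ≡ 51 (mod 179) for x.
48

Baby-step giant-step with step n = ⌈√179⌉ = 14.
Baby steps 175^j mod 179 (j:value) for j=0..13: 0:1, 1:175, 2:16, 3:115, 4:77, 5:50, 6:158, 7:84, 8:22, 9:91, 10:173, 11:24, 12:83, 13:26.
Giant-step multiplier: 175^(-14) ≡ 175^(178-14) = 175^164 ≡ 74 (mod 179).
Giant steps γ_i = 51·74^i mod 179: γ_0=51, γ_1=15, γ_2=36, γ_3=158 (in table at j=6).
x = i·n + j = 3·14 + 6 = 48.
Check: 175^48 ≡ 51 (mod 179).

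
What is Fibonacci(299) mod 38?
13

Matrix identity: Q^n = [[F_(n+1), F_n], [F_n, F_(n-1)]] with Q = [[1,1],[1,0]].
n = 299 = 100101011₂. Square-and-multiply, entries mod 38:
Q^1 = [[1,1],[1,0]]
Q^2 = (Q^1)² = [[2,1],[1,1]]
Q^4 = (Q^2)² = [[5,3],[3,2]]
Q^9 = (Q^4)²·Q = [[17,34],[34,21]]
Q^18 = (Q^9)² = [[1,0],[0,1]]
Q^37 = (Q^18)²·Q = [[1,1],[1,0]]
Q^74 = (Q^37)² = [[2,1],[1,1]]
Q^149 = (Q^74)²·Q = [[8,5],[5,3]]
Q^299 = (Q^149)²·Q = [[30,13],[13,17]]
F_299 mod 38 = Q^299[0][1] = 13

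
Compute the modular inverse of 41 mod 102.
5

gcd(41, 102) = 1, so the inverse exists.
Extended Euclidean algorithm on (102, 41):
102 = 2 × 41 + 20  ⟹  20 = (1)·102 + (-2)·41
41 = 2 × 20 + 1  ⟹  1 = (-2)·102 + (5)·41
So (5)·41 ≡ 1 (mod 102), i.e. 41^(-1) ≡ 5 (mod 102).
Check: 41 × 5 = 205 ≡ 1 (mod 102)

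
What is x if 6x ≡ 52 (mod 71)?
x ≡ 56 (mod 71)

gcd(6, 71) = 1, which divides 52, so solutions exist.
Find 6^(-1) mod 71 by the extended Euclidean algorithm:
71 = 11 × 6 + 5  ⟹  5 = (1)·71 + (-11)·6
6 = 1 × 5 + 1  ⟹  1 = (-1)·71 + (12)·6
So (12)·6 ≡ 1 (mod 71), i.e. 6^(-1) ≡ 12 (mod 71).
x ≡ 12 × 52 = 624 ≡ 56 (mod 71).
Check: 6 × 56 = 336 ≡ 52 (mod 71).
Unique solution: x ≡ 56 (mod 71)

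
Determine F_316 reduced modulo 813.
456

Matrix identity: Q^n = [[F_(n+1), F_n], [F_n, F_(n-1)]] with Q = [[1,1],[1,0]].
n = 316 = 100111100₂. Square-and-multiply, entries mod 813:
Q^1 = [[1,1],[1,0]]
Q^2 = (Q^1)² = [[2,1],[1,1]]
Q^4 = (Q^2)² = [[5,3],[3,2]]
Q^9 = (Q^4)²·Q = [[55,34],[34,21]]
Q^19 = (Q^9)²·Q = [[261,116],[116,145]]
Q^39 = (Q^19)²·Q = [[219,277],[277,755]]
Q^79 = (Q^39)²·Q = [[183,301],[301,695]]
Q^158 = (Q^79)² = [[514,53],[53,461]]
Q^316 = (Q^158)² = [[341,456],[456,698]]
F_316 mod 813 = Q^316[0][1] = 456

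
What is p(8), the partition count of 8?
22

p(n) counts ways to write n as a sum of positive integers (order ignored).
Examples: 8; 7 + 1; 6 + 2; 6 + 1 + 1; 5 + 3; ... (22 total)
p(8) = 22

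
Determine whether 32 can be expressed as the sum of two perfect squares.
4² + 4² (a=4, b=4)

Factorization: 32 = 2^5
By Fermat: n is sum of two squares iff every prime p ≡ 3 (mod 4) appears to even power.
All primes ≡ 3 (mod 4) appear to even power.
Search a = 0, 1, 2, … for 32 - a² a perfect square: first hit at a = 4: 32 - 16 = 16 = 4².
32 = 4² + 4² = 16 + 16 ✓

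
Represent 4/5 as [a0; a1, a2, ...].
[0; 1, 4]

Euclidean algorithm steps:
4 = 0 × 5 + 4
5 = 1 × 4 + 1
4 = 4 × 1 + 0
Continued fraction: [0; 1, 4]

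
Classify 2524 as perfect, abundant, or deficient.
deficient

Proper divisors of 2524: sum = 1 + 2 + 4 + 631 + 1262 = 1900
Since 1900 < 2524, 2524 is deficient.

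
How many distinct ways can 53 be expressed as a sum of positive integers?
329931

p(n) counts ways to write n as a sum of positive integers (order ignored).
Euler's pentagonal recurrence: p(k) = p(k-1) + p(k-2) - p(k-5) - p(k-7) + p(k-12) + p(k-15) - ... (offsets j(3j∓1)/2, signs ++--, p(0)=1, p(<0)=0).
DP table for k = 0..52: p(0)=1, p(1)=1, p(2)=2, p(3)=3, p(4)=5, p(5)=7, p(6)=11, p(7)=15, p(8)=22, p(9)=30, p(10)=42, p(11)=56, p(12)=77, p(13)=101, p(14)=135, p(15)=176, p(16)=231, p(17)=297, p(18)=385, p(19)=490, p(20)=627, p(21)=792, p(22)=1002, p(23)=1255, p(24)=1575, p(25)=1958, p(26)=2436, p(27)=3010, p(28)=3718, p(29)=4565, p(30)=5604, p(31)=6842, p(32)=8349, p(33)=10143, p(34)=12310, p(35)=14883, p(36)=17977, p(37)=21637, p(38)=26015, p(39)=31185, p(40)=37338, p(41)=44583, p(42)=53174, p(43)=63261, p(44)=75175, p(45)=89134, p(46)=105558, p(47)=124754, p(48)=147273, p(49)=173525, p(50)=204226, p(51)=239943, p(52)=281589.
Final step: p(53) = p(52) + p(51) - p(48) - p(46) + p(41) + p(38) - p(31) - p(27) + p(18) + p(13) - p(2)
= 281589 + 239943 - 147273 - 105558 + 44583 + 26015 - 6842 - 3010 + 385 + 101 - 2
= 329931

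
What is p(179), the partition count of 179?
625846753120

p(n) counts ways to write n as a sum of positive integers (order ignored).
Euler's pentagonal recurrence: p(k) = p(k-1) + p(k-2) - p(k-5) - p(k-7) + p(k-12) + p(k-15) - ... (offsets j(3j∓1)/2, signs ++--, p(0)=1, p(<0)=0).
DP table for k = 0..178: p(0)=1, p(1)=1, p(2)=2, p(3)=3, p(4)=5, p(5)=7, p(6)=11, p(7)=15, p(8)=22, p(9)=30, p(10)=42, p(11)=56, p(12)=77, p(13)=101, p(14)=135, p(15)=176, p(16)=231, p(17)=297, p(18)=385, p(19)=490, p(20)=627, p(21)=792, p(22)=1002, p(23)=1255, p(24)=1575, p(25)=1958, p(26)=2436, p(27)=3010, p(28)=3718, p(29)=4565, p(30)=5604, p(31)=6842, p(32)=8349, p(33)=10143, p(34)=12310, p(35)=14883, p(36)=17977, p(37)=21637, p(38)=26015, p(39)=31185, p(40)=37338, p(41)=44583, p(42)=53174, p(43)=63261, p(44)=75175, p(45)=89134, p(46)=105558, p(47)=124754, p(48)=147273, p(49)=173525, p(50)=204226, p(51)=239943, p(52)=281589, p(53)=329931, p(54)=386155, p(55)=451276, p(56)=526823, p(57)=614154, p(58)=715220, p(59)=831820, p(60)=966467, p(61)=1121505, p(62)=1300156, p(63)=1505499, p(64)=1741630, p(65)=2012558, p(66)=2323520, p(67)=2679689, p(68)=3087735, p(69)=3554345, p(70)=4087968, p(71)=4697205, p(72)=5392783, p(73)=6185689, p(74)=7089500, p(75)=8118264, p(76)=9289091, p(77)=10619863, p(78)=12132164, p(79)=13848650, p(80)=15796476, p(81)=18004327, p(82)=20506255, p(83)=23338469, p(84)=26543660, p(85)=30167357, p(86)=34262962, p(87)=38887673, p(88)=44108109, p(89)=49995925, p(90)=56634173, p(91)=64112359, p(92)=72533807, p(93)=82010177, p(94)=92669720, p(95)=104651419, p(96)=118114304, p(97)=133230930, p(98)=150198136, p(99)=169229875, p(100)=190569292, p(101)=214481126, p(102)=241265379, p(103)=271248950, p(104)=304801365, p(105)=342325709, p(106)=384276336, p(107)=431149389, p(108)=483502844, p(109)=541946240, p(110)=607163746, p(111)=679903203, p(112)=761002156, p(113)=851376628, p(114)=952050665, p(115)=1064144451, p(116)=1188908248, p(117)=1327710076, p(118)=1482074143, p(119)=1653668665, p(120)=1844349560, p(121)=2056148051, p(122)=2291320912, p(123)=2552338241, p(124)=2841940500, p(125)=3163127352, p(126)=3519222692, p(127)=3913864295, p(128)=4351078600, p(129)=4835271870, p(130)=5371315400, p(131)=5964539504, p(132)=6620830889, p(133)=7346629512, p(134)=8149040695, p(135)=9035836076, p(136)=10015581680, p(137)=11097645016, p(138)=12292341831, p(139)=13610949895, p(140)=15065878135, p(141)=16670689208, p(142)=18440293320, p(143)=20390982757, p(144)=22540654445, p(145)=24908858009, p(146)=27517052599, p(147)=30388671978, p(148)=33549419497, p(149)=37027355200, p(150)=40853235313, p(151)=45060624582, p(152)=49686288421, p(153)=54770336324, p(154)=60356673280, p(155)=66493182097, p(156)=73232243759, p(157)=80630964769, p(158)=88751778802, p(159)=97662728555, p(160)=107438159466, p(161)=118159068427, p(162)=129913904637, p(163)=142798995930, p(164)=156919475295, p(165)=172389800255, p(166)=189334822579, p(167)=207890420102, p(168)=228204732751, p(169)=250438925115, p(170)=274768617130, p(171)=301384802048, p(172)=330495499613, p(173)=362326859895, p(174)=397125074750, p(175)=435157697830, p(176)=476715857290, p(177)=522115831195, p(178)=571701605655.
Final step: p(179) = p(178) + p(177) - p(174) - p(172) + p(167) + p(164) - p(157) - p(153) + p(144) + p(139) - p(128) - p(122) + p(109) + p(102) - p(87) - p(79) + p(62) + p(53) - p(34) - p(24) + p(3)
= 571701605655 + 522115831195 - 397125074750 - 330495499613 + 207890420102 + 156919475295 - 80630964769 - 54770336324 + 22540654445 + 13610949895 - 4351078600 - 2291320912 + 541946240 + 241265379 - 38887673 - 13848650 + 1300156 + 329931 - 12310 - 1575 + 3
= 625846753120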